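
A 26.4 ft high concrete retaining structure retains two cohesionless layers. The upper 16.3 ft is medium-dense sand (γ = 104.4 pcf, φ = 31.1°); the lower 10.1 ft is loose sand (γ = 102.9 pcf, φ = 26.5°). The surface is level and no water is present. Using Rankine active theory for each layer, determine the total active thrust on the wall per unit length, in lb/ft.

K_a1 = tan²(45°−31.1°/2) = 0.3188; K_a2 = tan²(45°−26.5°/2) = 0.3829.
Layer 1: σ at base = K_a1 γ₁ h₁ = 542.5 psf; P₁ = ½×542.5×16.3 = 4421.
Layer 2: σ_v at top = γ₁h₁ = 1702; σ_h top = K_a2×1702 = 651.7; σ_h base = K_a2×(1702+102.9×10.1) = 1050.
P₂ = ½(651.7+1050)×10.1 = 8591. Total P_a = 4421+8591 = 13010 lb/ft.

13000 lb/ft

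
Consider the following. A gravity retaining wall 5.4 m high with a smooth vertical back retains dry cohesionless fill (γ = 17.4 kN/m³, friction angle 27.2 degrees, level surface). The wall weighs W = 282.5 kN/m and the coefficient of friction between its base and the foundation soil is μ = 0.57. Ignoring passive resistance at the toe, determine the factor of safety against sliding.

1.70

K_a = tan²(45° − 27.2°/2) = 0.3726.
P_a = ½K_aγH² = 0.5×0.3726×17.4×5.4² = 94.52 kN/m, acting at H/3 = 1.800 m above the base.
FS_sliding = μW / P_a = 0.57×282.5 / 94.52 = 1.704.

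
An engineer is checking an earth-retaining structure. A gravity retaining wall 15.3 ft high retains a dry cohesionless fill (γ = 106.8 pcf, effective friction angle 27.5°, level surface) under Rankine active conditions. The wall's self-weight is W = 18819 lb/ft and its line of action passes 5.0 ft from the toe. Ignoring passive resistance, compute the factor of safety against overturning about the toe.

4.01

K_a = tan²(45° − 27.5°/2) = 0.3682.
P_a = ½K_aγH² = 0.5×0.3682×106.8×15.3² = 4603 lb/ft, acting at H/3 = 5.100 ft above the base.
Overturning moment M_o = P_a × H/3 = 4603 × 5.100 = 23480.
Resisting moment M_r = W × 5.0 = 18819 × 5.0 = 94100.
FS_overturning = M_r/M_o = 94100/23480 = 4.008.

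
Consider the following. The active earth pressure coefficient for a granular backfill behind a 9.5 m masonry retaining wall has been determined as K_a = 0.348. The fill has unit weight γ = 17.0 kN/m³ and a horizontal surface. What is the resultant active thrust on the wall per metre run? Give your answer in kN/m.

P = ½ K_a γ H² = 0.5 × 0.348 × 17.0 × 9.5² = 267.0 kN/m.

267 kN/m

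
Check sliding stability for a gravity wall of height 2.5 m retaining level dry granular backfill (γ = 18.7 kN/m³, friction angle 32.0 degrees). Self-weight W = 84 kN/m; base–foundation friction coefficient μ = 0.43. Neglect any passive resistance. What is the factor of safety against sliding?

K_a = tan²(45° − 32.0°/2) = 0.3073.
P_a = ½K_aγH² = 0.5×0.3073×18.7×2.5² = 17.96 kN/m, acting at H/3 = 0.8333 m above the base.
FS_sliding = μW / P_a = 0.43×84 / 17.96 = 2.012.

2.01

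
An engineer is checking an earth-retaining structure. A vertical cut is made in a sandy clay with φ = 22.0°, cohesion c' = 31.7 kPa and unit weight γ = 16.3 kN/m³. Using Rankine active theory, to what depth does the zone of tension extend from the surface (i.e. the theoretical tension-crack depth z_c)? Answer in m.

5.77 m

K_a = tan²(45° − 22.0°/2) = 0.4550; √K_a = 0.6745.
The active pressure is zero where K_a γ z = 2c√K_a, so z_c = 2c/(γ√K_a) = 2×31.7/(16.3×0.6745) = 5.767 m.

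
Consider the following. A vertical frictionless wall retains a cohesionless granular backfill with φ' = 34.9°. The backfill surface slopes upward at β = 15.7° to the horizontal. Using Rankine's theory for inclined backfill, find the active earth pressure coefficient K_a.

K_a = cos β · (cos β − √(cos²β − cos²φ)) / (cos β + √(cos²β − cos²φ)).
cos β = 0.9627, cos φ = 0.8202, √(cos²β − cos²φ) = 0.5041.
K_a = 0.9627 × (0.9627 − 0.5041)/(0.9627 + 0.5041) = 0.3010.

0.301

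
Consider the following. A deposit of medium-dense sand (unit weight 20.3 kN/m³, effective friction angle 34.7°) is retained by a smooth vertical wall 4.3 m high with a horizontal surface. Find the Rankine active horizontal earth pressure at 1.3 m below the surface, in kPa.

K_a = (1 − sin φ)/(1 + sin φ) = 0.2745.
σ_h = K_a γ z = 0.2745 × 20.3 × 1.3 = 7.243 kPa.

7.24 kPa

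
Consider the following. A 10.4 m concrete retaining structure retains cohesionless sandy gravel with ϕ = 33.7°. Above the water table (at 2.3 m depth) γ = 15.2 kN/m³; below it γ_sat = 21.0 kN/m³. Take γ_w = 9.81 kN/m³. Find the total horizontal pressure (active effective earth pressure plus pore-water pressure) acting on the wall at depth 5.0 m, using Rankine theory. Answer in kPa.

45.1 kPa

K_a = (1 − sin φ)/(1 + sin φ) = 0.2863.
γ' = 21.0 − 9.81 = 11.19 kN/m³.
Effective vertical stress at 5.0 m: σ'_v = 15.2×2.3 + 11.19×2.70 = 65.17 kPa.
σ'_h = K_a σ'_v = 0.2863 × 65.17 = 18.66 kPa; u = γ_w × 2.70 = 26.49 kPa.
Total σ_h = 18.66 + 26.49 = 45.15 kPa.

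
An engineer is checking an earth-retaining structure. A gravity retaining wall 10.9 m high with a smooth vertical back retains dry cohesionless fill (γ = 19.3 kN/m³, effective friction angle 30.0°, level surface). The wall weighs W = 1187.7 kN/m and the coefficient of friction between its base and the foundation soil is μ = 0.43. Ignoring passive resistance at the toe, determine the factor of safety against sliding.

K_a = tan²(45° − 30.0°/2) = 0.3333.
P_a = ½K_aγH² = 0.5×0.3333×19.3×10.9² = 382.2 kN/m, acting at H/3 = 3.633 m above the base.
FS_sliding = μW / P_a = 0.43×1187.7 / 382.2 = 1.336.

1.34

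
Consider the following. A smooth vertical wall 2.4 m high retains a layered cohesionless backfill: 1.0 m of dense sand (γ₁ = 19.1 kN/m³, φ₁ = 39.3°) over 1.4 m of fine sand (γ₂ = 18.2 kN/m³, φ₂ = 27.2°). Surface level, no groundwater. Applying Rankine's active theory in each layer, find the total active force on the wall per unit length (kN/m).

18.8 kN/m

K_a1 = tan²(45°−39.3°/2) = 0.2245; K_a2 = tan²(45°−27.2°/2) = 0.3726.
Layer 1: σ at base = K_a1 γ₁ h₁ = 4.287 kPa; P₁ = ½×4.287×1.0 = 2.144.
Layer 2: σ_v at top = γ₁h₁ = 19.10; σ_h top = K_a2×19.10 = 7.116; σ_h base = K_a2×(19.10+18.2×1.4) = 16.61.
P₂ = ½(7.116+16.61)×1.4 = 16.61. Total P_a = 2.144+16.61 = 18.75 kN/m.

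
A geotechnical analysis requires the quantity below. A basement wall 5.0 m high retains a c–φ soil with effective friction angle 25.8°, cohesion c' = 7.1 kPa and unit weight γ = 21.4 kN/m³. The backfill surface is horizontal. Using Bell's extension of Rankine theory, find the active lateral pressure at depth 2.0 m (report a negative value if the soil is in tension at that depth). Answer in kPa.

7.93 kPa

K_a = (1 − sin φ)/(1 + sin φ) = 0.3935.
σ_a = K_a γ z − 2c√K_a = 0.3935×21.4×2.0 − 2×7.1×0.6273 = 7.934 kPa.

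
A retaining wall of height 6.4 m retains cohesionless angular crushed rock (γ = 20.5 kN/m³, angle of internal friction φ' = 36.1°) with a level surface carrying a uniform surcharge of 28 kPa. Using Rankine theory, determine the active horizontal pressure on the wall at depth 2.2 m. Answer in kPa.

18.9 kPa

K_a = (1 − sin φ)/(1 + sin φ) = 0.2585.
σ_v = γz + q = 20.5 × 2.2 + 28 = 73.10 kPa.
σ_h = K_a σ_v = 0.2585 × 73.10 = 18.90 kPa.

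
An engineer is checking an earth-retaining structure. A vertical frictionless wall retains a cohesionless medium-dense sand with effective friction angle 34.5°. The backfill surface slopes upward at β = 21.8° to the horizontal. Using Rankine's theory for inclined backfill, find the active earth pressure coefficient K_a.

0.343

K_a = cos β · (cos β − √(cos²β − cos²φ)) / (cos β + √(cos²β − cos²φ)).
cos β = 0.9285, cos φ = 0.8241, √(cos²β − cos²φ) = 0.4277.
K_a = 0.9285 × (0.9285 − 0.4277)/(0.9285 + 0.4277) = 0.3429.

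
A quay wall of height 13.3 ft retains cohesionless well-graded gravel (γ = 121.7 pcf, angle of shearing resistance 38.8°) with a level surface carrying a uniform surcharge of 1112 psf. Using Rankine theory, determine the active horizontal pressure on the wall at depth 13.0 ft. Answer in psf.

618 psf

K_a = (1 − sin φ)/(1 + sin φ) = 0.2296.
σ_v = γz + q = 121.7 × 13.0 + 1112 = 2694 psf.
σ_h = K_a σ_v = 0.2296 × 2694 = 618.4 psf.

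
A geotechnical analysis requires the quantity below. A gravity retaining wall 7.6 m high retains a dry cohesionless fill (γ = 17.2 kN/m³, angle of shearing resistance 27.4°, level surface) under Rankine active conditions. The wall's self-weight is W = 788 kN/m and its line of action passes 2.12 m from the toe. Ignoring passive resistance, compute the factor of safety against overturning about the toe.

3.59

K_a = tan²(45° − 27.4°/2) = 0.3697.
P_a = ½K_aγH² = 0.5×0.3697×17.2×7.6² = 183.6 kN/m, acting at H/3 = 2.533 m above the base.
Overturning moment M_o = P_a × H/3 = 183.6 × 2.533 = 465.2.
Resisting moment M_r = W × 2.12 = 788 × 2.12 = 1671.
FS_overturning = M_r/M_o = 1671/465.2 = 3.591.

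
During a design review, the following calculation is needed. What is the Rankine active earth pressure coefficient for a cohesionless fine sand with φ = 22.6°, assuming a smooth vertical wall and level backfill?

K_a = (1 − sin φ)/(1 + sin φ) = (1 − sin 22.6°)/(1 + sin 22.6°) = 0.4448.

0.445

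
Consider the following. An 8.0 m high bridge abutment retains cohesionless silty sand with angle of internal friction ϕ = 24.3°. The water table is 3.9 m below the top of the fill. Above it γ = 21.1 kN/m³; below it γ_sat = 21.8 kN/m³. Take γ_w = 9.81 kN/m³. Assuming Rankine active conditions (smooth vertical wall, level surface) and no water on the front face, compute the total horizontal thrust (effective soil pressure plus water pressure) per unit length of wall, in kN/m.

332 kN/m

K_a = tan²(45° − φ/2) = 0.4169.
γ' = 21.8 − 9.81 = 11.99 kN/m³. Depth below WT = 4.1 m.
σ'_h at WT = K_a γ d_w = 34.31 kPa; at base = 34.31 + K_a γ' × 4.1 = 54.80 kPa.
P₁ (0–3.9 m) = ½×34.31×3.9 = 66.90. P₂ (3.9–8.0 m) = ½(34.31+54.80)×4.1 = 182.7.
P_w = ½ γ_w h₂² = 0.5×9.81×4.1² = 82.45. Total = 66.90+182.7+82.45 = 332.0 kN/m.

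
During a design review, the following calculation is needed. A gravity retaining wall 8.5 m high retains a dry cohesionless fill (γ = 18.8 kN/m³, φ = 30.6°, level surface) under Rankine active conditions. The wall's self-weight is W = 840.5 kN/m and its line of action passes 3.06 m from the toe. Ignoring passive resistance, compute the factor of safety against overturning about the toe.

K_a = tan²(45° − 30.6°/2) = 0.3253.
P_a = ½K_aγH² = 0.5×0.3253×18.8×8.5² = 221.0 kN/m, acting at H/3 = 2.833 m above the base.
Overturning moment M_o = P_a × H/3 = 221.0 × 2.833 = 626.0.
Resisting moment M_r = W × 3.06 = 840.5 × 3.06 = 2572.
FS_overturning = M_r/M_o = 2572/626.0 = 4.108.

4.11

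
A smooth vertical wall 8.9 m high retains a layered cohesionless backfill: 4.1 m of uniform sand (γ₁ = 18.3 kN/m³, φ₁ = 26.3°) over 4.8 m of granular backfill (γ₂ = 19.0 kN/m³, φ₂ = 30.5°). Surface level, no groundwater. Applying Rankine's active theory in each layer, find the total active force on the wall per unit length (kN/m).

249 kN/m

K_a1 = tan²(45°−26.3°/2) = 0.3859; K_a2 = tan²(45°−30.5°/2) = 0.3267.
Layer 1: σ at base = K_a1 γ₁ h₁ = 28.96 kPa; P₁ = ½×28.96×4.1 = 59.36.
Layer 2: σ_v at top = γ₁h₁ = 75.03; σ_h top = K_a2×75.03 = 24.51; σ_h base = K_a2×(75.03+19.0×4.8) = 54.30.
P₂ = ½(24.51+54.30)×4.8 = 189.1. Total P_a = 59.36+189.1 = 248.5 kN/m.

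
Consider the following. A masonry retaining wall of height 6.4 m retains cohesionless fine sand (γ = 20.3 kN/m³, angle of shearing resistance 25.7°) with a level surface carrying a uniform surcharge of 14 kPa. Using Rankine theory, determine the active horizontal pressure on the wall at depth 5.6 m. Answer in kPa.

K_a = (1 − sin φ)/(1 + sin φ) = 0.3950.
σ_v = γz + q = 20.3 × 5.6 + 14 = 127.7 kPa.
σ_h = K_a σ_v = 0.3950 × 127.7 = 50.44 kPa.

50.4 kPa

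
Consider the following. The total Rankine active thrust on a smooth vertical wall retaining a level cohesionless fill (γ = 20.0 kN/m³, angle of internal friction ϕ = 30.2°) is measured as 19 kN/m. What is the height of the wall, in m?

K_a = 0.3307. P_a = ½ K_a γ H² ⇒ H = √(2P_a/(K_a γ)).
H = √(2×19/(0.3307×20.0)) = 2.397 m.

2.40 m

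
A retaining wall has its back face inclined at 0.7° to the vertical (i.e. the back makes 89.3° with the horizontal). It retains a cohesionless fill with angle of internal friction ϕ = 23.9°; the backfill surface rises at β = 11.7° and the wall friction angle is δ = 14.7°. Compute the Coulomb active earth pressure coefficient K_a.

0.465

K_a = sin²(α+φ) / [sin²α · sin(α−δ) · (1 + √{sin(φ+δ)sin(φ−β) / (sin(α−δ)sin(α+β))})²].
With α = 89.3°, φ = 23.9°, δ = 14.7°, β = 11.7°: K_a = 0.4647.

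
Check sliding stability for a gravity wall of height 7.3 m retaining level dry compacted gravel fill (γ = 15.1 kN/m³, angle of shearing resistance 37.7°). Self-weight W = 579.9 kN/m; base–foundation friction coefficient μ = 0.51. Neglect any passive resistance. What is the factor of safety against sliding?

K_a = tan²(45° − 37.7°/2) = 0.2411.
P_a = ½K_aγH² = 0.5×0.2411×15.1×7.3² = 96.99 kN/m, acting at H/3 = 2.433 m above the base.
FS_sliding = μW / P_a = 0.51×579.9 / 96.99 = 3.049.

3.05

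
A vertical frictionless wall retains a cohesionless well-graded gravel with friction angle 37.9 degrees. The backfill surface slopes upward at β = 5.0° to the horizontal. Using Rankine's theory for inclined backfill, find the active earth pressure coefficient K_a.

0.241

K_a = cos β · (cos β − √(cos²β − cos²φ)) / (cos β + √(cos²β − cos²φ)).
cos β = 0.9962, cos φ = 0.7891, √(cos²β − cos²φ) = 0.6081.
K_a = 0.9962 × (0.9962 − 0.6081)/(0.9962 + 0.6081) = 0.2410.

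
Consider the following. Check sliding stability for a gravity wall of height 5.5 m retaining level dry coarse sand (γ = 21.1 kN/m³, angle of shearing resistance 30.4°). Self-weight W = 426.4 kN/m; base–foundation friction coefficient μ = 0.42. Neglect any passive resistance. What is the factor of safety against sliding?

K_a = tan²(45° − 30.4°/2) = 0.3280.
P_a = ½K_aγH² = 0.5×0.3280×21.1×5.5² = 104.7 kN/m, acting at H/3 = 1.833 m above the base.
FS_sliding = μW / P_a = 0.42×426.4 / 104.7 = 1.711.

1.71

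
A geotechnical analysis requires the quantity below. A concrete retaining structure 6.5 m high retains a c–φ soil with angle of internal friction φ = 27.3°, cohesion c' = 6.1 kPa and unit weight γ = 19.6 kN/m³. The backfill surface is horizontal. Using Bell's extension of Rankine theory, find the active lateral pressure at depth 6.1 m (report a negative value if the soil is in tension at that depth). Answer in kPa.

36.9 kPa

K_a = (1 − sin φ)/(1 + sin φ) = 0.3711.
σ_a = K_a γ z − 2c√K_a = 0.3711×19.6×6.1 − 2×6.1×0.6092 = 36.94 kPa.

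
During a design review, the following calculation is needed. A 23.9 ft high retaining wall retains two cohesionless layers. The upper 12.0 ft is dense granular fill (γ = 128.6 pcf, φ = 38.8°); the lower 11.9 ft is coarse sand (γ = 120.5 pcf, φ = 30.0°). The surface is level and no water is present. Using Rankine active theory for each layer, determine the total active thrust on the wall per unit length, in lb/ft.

11100 lb/ft

K_a1 = tan²(45°−38.8°/2) = 0.2296; K_a2 = tan²(45°−30.0°/2) = 0.3333.
Layer 1: σ at base = K_a1 γ₁ h₁ = 354.3 psf; P₁ = ½×354.3×12.0 = 2126.
Layer 2: σ_v at top = γ₁h₁ = 1543; σ_h top = K_a2×1543 = 514.4; σ_h base = K_a2×(1543+120.5×11.9) = 992.4.
P₂ = ½(514.4+992.4)×11.9 = 8965. Total P_a = 2126+8965 = 11090 lb/ft.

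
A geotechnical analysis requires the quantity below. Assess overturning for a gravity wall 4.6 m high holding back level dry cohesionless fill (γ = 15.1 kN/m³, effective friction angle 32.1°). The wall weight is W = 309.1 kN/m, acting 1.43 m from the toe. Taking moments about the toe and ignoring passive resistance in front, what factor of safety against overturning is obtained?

K_a = tan²(45° − 32.1°/2) = 0.3060.
P_a = ½K_aγH² = 0.5×0.3060×15.1×4.6² = 48.89 kN/m, acting at H/3 = 1.533 m above the base.
Overturning moment M_o = P_a × H/3 = 48.89 × 1.533 = 74.96.
Resisting moment M_r = W × 1.43 = 309.1 × 1.43 = 442.0.
FS_overturning = M_r/M_o = 442.0/74.96 = 5.897.

5.90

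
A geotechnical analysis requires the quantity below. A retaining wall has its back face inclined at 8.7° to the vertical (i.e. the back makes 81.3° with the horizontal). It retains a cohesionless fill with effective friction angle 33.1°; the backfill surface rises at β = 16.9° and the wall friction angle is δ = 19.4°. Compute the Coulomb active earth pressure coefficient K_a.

0.426

K_a = sin²(α+φ) / [sin²α · sin(α−δ) · (1 + √{sin(φ+δ)sin(φ−β) / (sin(α−δ)sin(α+β))})²].
With α = 81.3°, φ = 33.1°, δ = 19.4°, β = 16.9°: K_a = 0.4256.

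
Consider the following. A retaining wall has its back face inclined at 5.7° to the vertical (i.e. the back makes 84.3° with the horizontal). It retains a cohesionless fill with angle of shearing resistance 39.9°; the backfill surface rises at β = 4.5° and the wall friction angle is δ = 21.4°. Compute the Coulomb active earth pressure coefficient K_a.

K_a = sin²(α+φ) / [sin²α · sin(α−δ) · (1 + √{sin(φ+δ)sin(φ−β) / (sin(α−δ)sin(α+β))})²].
With α = 84.3°, φ = 39.9°, δ = 21.4°, β = 4.5°: K_a = 0.2518.

0.252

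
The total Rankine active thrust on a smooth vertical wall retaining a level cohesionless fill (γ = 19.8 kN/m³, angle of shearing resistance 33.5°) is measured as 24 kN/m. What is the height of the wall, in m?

2.90 m

K_a = 0.2887. P_a = ½ K_a γ H² ⇒ H = √(2P_a/(K_a γ)).
H = √(2×24/(0.2887×19.8)) = 2.898 m.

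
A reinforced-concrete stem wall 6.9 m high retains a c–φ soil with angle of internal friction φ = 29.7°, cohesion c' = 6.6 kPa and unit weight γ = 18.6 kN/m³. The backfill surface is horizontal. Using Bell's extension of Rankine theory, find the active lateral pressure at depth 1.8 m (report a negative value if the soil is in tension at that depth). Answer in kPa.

3.63 kPa

K_a = (1 − sin φ)/(1 + sin φ) = 0.3374.
σ_a = K_a γ z − 2c√K_a = 0.3374×18.6×1.8 − 2×6.6×0.5808 = 3.628 kPa.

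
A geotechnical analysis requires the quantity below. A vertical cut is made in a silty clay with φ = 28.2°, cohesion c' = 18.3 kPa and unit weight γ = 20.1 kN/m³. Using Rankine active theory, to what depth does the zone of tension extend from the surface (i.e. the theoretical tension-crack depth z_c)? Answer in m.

3.04 m

K_a = tan²(45° − 28.2°/2) = 0.3582; √K_a = 0.5985.
The active pressure is zero where K_a γ z = 2c√K_a, so z_c = 2c/(γ√K_a) = 2×18.3/(20.1×0.5985) = 3.042 m.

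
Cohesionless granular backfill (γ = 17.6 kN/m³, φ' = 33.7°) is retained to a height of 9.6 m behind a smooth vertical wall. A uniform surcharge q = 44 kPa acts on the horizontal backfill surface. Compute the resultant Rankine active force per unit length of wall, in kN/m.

K_a = tan²(45° − φ/2) = 0.2863.
Soil triangle: ½ K_a γ H² = 0.5×0.2863×17.6×9.6² = 232.2 kN/m.
Surcharge rectangle: K_a q H = 0.2863×44×9.6 = 120.9 kN/m.
Total = 232.2 + 120.9 = 353.1 kN/m.

353 kN/m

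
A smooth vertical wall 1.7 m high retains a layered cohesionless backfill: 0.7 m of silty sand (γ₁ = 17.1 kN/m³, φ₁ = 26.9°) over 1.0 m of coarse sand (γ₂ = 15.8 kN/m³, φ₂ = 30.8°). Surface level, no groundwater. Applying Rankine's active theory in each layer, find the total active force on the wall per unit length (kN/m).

K_a1 = tan²(45°−26.9°/2) = 0.3770; K_a2 = tan²(45°−30.8°/2) = 0.3227.
Layer 1: σ at base = K_a1 γ₁ h₁ = 4.513 kPa; P₁ = ½×4.513×0.7 = 1.579.
Layer 2: σ_v at top = γ₁h₁ = 11.97; σ_h top = K_a2×11.97 = 3.863; σ_h base = K_a2×(11.97+15.8×1.0) = 8.962.
P₂ = ½(3.863+8.962)×1.0 = 6.412. Total P_a = 1.579+6.412 = 7.992 kN/m.

7.99 kN/m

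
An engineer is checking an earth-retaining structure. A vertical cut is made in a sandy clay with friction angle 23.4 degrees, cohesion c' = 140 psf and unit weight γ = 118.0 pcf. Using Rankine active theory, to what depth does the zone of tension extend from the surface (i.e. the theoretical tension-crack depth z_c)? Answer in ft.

K_a = tan²(45° − 23.4°/2) = 0.4315; √K_a = 0.6569.
The active pressure is zero where K_a γ z = 2c√K_a, so z_c = 2c/(γ√K_a) = 2×140/(118.0×0.6569) = 3.612 ft.

3.61 ft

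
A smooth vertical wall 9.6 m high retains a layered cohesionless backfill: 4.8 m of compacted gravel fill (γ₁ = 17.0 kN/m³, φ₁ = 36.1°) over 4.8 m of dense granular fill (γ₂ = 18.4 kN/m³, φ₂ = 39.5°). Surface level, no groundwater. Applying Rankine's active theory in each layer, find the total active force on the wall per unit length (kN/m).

185 kN/m

K_a1 = tan²(45°−36.1°/2) = 0.2585; K_a2 = tan²(45°−39.5°/2) = 0.2224.
Layer 1: σ at base = K_a1 γ₁ h₁ = 21.09 kPa; P₁ = ½×21.09×4.8 = 50.62.
Layer 2: σ_v at top = γ₁h₁ = 81.60; σ_h top = K_a2×81.60 = 18.15; σ_h base = K_a2×(81.60+18.4×4.8) = 37.80.
P₂ = ½(18.15+37.80)×4.8 = 134.3. Total P_a = 50.62+134.3 = 184.9 kN/m.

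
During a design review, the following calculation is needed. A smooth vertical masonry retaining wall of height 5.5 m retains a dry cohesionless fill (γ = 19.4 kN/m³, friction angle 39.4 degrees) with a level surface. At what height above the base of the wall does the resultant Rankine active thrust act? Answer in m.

K_a = 0.2234.
The pressure distribution is triangular, so the resultant acts at H/3 above the base = 5.5/3 = 1.833 m.

1.83 m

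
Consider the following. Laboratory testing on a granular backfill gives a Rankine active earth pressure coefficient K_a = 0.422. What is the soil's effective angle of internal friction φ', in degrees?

K_a = tan²(45° − φ/2) ⇒ 45° − φ/2 = arctan(√0.422) = 33.01°.
φ = 2(45° − 33.01°) = 23.98°.

24.0°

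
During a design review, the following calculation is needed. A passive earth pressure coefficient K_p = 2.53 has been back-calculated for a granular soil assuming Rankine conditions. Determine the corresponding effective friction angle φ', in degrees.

25.7°

K_p = (1+sin φ)/(1−sin φ) ⇒ sin φ = (K_p − 1)/(K_p + 1) = 0.4334.
φ = arcsin(0.4334) = 25.69°.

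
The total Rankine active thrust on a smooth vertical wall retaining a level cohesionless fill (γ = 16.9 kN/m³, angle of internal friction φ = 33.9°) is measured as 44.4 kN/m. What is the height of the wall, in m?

K_a = 0.2839. P_a = ½ K_a γ H² ⇒ H = √(2P_a/(K_a γ)).
H = √(2×44.4/(0.2839×16.9)) = 4.302 m.

4.30 m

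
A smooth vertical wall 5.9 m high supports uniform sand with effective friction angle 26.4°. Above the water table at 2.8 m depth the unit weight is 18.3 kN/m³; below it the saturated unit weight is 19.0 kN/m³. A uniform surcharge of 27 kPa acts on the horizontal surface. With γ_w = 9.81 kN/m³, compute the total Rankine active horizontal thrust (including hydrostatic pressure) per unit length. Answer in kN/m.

214 kN/m

K_a = tan²(45° − φ/2) = 0.3844.
γ' = 19.0 − 9.81 = 9.190 kN/m³. h₂ = H − d_w = 3.1 m.
σ'_h: at surface K_a·q = 10.38; at WT K_a(q+γd_w) = 30.08; at base K_a(q+γd_w+γ'h₂) = 41.03 kPa.
P₁ = ½(10.38+30.08)×2.8 = 56.64; P₂ = ½(30.08+41.03)×3.1 = 110.2; P_w = ½γ_w h₂² = 47.14.
Total = 56.64+110.2+47.14 = 214.0 kN/m.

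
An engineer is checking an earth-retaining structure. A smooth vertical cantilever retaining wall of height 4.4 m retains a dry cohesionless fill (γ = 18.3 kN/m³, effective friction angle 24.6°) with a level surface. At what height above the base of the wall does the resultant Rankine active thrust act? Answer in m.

1.47 m

K_a = 0.4121.
The pressure distribution is triangular, so the resultant acts at H/3 above the base = 4.4/3 = 1.467 m.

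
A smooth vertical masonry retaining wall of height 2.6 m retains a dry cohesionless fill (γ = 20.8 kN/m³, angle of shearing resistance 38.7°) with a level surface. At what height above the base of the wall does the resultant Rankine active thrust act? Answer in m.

K_a = 0.2306.
The pressure distribution is triangular, so the resultant acts at H/3 above the base = 2.6/3 = 0.8667 m.

0.867 m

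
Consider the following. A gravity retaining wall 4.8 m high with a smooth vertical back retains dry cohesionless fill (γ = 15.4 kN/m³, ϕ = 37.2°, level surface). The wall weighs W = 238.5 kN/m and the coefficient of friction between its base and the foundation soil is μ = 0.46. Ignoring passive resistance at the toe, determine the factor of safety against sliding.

2.51

K_a = tan²(45° − 37.2°/2) = 0.2464.
P_a = ½K_aγH² = 0.5×0.2464×15.4×4.8² = 43.72 kN/m, acting at H/3 = 1.600 m above the base.
FS_sliding = μW / P_a = 0.46×238.5 / 43.72 = 2.510.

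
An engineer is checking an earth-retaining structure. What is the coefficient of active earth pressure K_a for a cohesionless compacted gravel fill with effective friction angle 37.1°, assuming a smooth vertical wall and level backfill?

0.247

K_a = tan²(45° − φ/2) = tan²(26.45°) = 0.2475.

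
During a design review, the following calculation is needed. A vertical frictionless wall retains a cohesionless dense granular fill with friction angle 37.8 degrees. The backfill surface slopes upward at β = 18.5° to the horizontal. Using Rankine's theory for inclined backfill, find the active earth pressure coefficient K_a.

K_a = cos β · (cos β − √(cos²β − cos²φ)) / (cos β + √(cos²β − cos²φ)).
cos β = 0.9483, cos φ = 0.7902, √(cos²β − cos²φ) = 0.5244.
K_a = 0.9483 × (0.9483 − 0.5244)/(0.9483 + 0.5244) = 0.2730.

0.273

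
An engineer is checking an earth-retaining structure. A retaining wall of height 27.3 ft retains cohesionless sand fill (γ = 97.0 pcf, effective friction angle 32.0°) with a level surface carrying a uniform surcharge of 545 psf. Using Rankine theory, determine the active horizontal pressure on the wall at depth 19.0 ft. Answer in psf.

734 psf

K_a = (1 − sin φ)/(1 + sin φ) = 0.3073.
σ_v = γz + q = 97.0 × 19.0 + 545 = 2388 psf.
σ_h = K_a σ_v = 0.3073 × 2388 = 733.7 psf.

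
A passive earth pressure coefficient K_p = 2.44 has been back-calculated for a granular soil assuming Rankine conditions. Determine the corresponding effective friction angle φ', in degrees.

K_p = (1+sin φ)/(1−sin φ) ⇒ sin φ = (K_p − 1)/(K_p + 1) = 0.4186.
φ = arcsin(0.4186) = 24.75°.

24.7°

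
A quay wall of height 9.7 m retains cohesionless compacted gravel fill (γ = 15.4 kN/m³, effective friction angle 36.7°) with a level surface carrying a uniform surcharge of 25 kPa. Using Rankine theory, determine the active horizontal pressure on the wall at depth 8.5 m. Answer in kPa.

K_a = (1 − sin φ)/(1 + sin φ) = 0.2519.
σ_v = γz + q = 15.4 × 8.5 + 25 = 155.9 kPa.
σ_h = K_a σ_v = 0.2519 × 155.9 = 39.26 kPa.

39.3 kPa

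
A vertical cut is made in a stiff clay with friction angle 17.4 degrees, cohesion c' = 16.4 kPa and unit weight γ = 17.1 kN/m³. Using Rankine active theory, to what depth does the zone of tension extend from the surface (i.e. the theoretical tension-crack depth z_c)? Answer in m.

K_a = tan²(45° − 17.4°/2) = 0.5396; √K_a = 0.7346.
The active pressure is zero where K_a γ z = 2c√K_a, so z_c = 2c/(γ√K_a) = 2×16.4/(17.1×0.7346) = 2.611 m.

2.61 m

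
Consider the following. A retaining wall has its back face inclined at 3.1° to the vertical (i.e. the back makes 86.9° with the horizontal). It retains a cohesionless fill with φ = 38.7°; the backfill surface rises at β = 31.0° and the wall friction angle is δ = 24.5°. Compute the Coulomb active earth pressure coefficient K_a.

K_a = sin²(α+φ) / [sin²α · sin(α−δ) · (1 + √{sin(φ+δ)sin(φ−β) / (sin(α−δ)sin(α+β))})²].
With α = 86.9°, φ = 38.7°, δ = 24.5°, β = 31.0°: K_a = 0.3868.

0.387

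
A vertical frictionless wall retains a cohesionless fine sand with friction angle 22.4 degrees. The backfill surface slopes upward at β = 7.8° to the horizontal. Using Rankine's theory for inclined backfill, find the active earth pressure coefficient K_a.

0.467

K_a = cos β · (cos β − √(cos²β − cos²φ)) / (cos β + √(cos²β − cos²φ)).
cos β = 0.9907, cos φ = 0.9245, √(cos²β − cos²φ) = 0.3561.
K_a = 0.9907 × (0.9907 − 0.3561)/(0.9907 + 0.3561) = 0.4669.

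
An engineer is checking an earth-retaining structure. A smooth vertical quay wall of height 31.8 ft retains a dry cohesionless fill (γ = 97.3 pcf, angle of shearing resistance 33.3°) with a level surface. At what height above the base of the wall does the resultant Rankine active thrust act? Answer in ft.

K_a = 0.2911.
The pressure distribution is triangular, so the resultant acts at H/3 above the base = 31.8/3 = 10.60 ft.

10.6 ft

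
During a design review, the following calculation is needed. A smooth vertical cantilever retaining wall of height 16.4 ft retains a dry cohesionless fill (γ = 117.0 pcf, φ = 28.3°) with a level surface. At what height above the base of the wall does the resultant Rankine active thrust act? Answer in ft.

K_a = 0.3568.
The pressure distribution is triangular, so the resultant acts at H/3 above the base = 16.4/3 = 5.467 ft.

5.47 ft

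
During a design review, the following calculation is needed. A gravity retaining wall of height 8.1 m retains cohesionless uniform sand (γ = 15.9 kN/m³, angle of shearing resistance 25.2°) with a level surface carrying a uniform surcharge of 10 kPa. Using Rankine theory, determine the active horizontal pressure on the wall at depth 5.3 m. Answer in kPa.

38.0 kPa

K_a = (1 − sin φ)/(1 + sin φ) = 0.4027.
σ_v = γz + q = 15.9 × 5.3 + 10 = 94.27 kPa.
σ_h = K_a σ_v = 0.4027 × 94.27 = 37.97 kPa.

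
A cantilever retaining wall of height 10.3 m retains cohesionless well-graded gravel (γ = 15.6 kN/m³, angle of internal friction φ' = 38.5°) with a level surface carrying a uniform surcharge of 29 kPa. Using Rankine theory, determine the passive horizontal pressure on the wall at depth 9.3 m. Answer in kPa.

748 kPa

K_p = (1 + sin φ)/(1 − sin φ) = 4.298.
σ_v = γz + q = 15.6 × 9.3 + 29 = 174.1 kPa.
σ_h = K_p σ_v = 4.298 × 174.1 = 748.2 kPa.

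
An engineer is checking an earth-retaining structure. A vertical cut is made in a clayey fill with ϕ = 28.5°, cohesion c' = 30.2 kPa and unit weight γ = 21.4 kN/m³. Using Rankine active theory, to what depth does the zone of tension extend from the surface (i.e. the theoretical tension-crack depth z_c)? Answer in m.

4.74 m

K_a = tan²(45° − 28.5°/2) = 0.3540; √K_a = 0.5949.
The active pressure is zero where K_a γ z = 2c√K_a, so z_c = 2c/(γ√K_a) = 2×30.2/(21.4×0.5949) = 4.744 m.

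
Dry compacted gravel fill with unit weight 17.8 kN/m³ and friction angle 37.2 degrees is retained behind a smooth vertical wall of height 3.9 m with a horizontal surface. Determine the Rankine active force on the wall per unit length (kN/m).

33.4 kN/m

K_a = tan²(45° − φ/2) = 0.2464.
P_a = ½ K_a γ H² = 0.5 × 0.2464 × 17.8 × 3.9² = 33.36 kN/m.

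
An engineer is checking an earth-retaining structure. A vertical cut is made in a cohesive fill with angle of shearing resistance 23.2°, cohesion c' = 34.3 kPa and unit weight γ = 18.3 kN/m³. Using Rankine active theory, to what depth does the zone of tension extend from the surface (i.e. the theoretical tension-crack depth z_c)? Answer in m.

K_a = tan²(45° − 23.2°/2) = 0.4348; √K_a = 0.6594.
The active pressure is zero where K_a γ z = 2c√K_a, so z_c = 2c/(γ√K_a) = 2×34.3/(18.3×0.6594) = 5.685 m.

5.69 m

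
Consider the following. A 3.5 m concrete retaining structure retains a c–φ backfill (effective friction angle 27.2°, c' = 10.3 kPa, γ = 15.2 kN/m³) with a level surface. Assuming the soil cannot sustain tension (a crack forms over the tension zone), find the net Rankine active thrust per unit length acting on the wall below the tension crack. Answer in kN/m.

K_a = 0.3726; √K_a = 0.6104.
Tension-crack depth z_c = 2c/(γ√K_a) = 2×10.3/(15.2×0.6104) = 2.220 m.
σ_a at base = K_a γ H − 2c√K_a = 0.3726×15.2×3.5 − 2×10.3×0.6104 = 7.248 kPa.
P_a = ½ × 7.248 × (H − z_c) = 0.5×7.248×1.280 = 4.637 kN/m.

4.64 kN/m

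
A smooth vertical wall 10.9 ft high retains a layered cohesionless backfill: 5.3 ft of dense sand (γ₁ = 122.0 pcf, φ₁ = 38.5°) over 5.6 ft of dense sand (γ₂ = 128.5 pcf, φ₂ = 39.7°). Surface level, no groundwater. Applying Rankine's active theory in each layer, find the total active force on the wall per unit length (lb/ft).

K_a1 = tan²(45°−38.5°/2) = 0.2327; K_a2 = tan²(45°−39.7°/2) = 0.2204.
Layer 1: σ at base = K_a1 γ₁ h₁ = 150.4 psf; P₁ = ½×150.4×5.3 = 398.7.
Layer 2: σ_v at top = γ₁h₁ = 646.6; σ_h top = K_a2×646.6 = 142.5; σ_h base = K_a2×(646.6+128.5×5.6) = 301.2.
P₂ = ½(142.5+301.2)×5.6 = 1242. Total P_a = 398.7+1242 = 1641 lb/ft.

1640 lb/ft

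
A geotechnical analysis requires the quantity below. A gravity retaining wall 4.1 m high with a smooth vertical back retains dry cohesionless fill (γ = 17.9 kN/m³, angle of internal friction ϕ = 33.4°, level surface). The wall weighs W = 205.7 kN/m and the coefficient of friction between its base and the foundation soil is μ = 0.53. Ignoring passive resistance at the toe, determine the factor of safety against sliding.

2.50

K_a = tan²(45° − 33.4°/2) = 0.2899.
P_a = ½K_aγH² = 0.5×0.2899×17.9×4.1² = 43.62 kN/m, acting at H/3 = 1.367 m above the base.
FS_sliding = μW / P_a = 0.53×205.7 / 43.62 = 2.499.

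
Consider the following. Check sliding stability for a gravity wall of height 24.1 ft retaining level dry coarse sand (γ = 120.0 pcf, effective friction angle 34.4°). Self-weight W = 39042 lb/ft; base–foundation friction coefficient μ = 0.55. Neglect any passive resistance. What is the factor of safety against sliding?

2.22

K_a = tan²(45° − 34.4°/2) = 0.2780.
P_a = ½K_aγH² = 0.5×0.2780×120.0×24.1² = 9687 lb/ft, acting at H/3 = 8.033 ft above the base.
FS_sliding = μW / P_a = 0.55×39042 / 9687 = 2.217.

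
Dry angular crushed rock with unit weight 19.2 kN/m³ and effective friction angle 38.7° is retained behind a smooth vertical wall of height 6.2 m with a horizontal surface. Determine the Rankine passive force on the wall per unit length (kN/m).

K_p = tan²(45° + φ/2) = 4.337.
P_p = ½ K_p γ H² = 0.5 × 4.337 × 19.2 × 6.2² = 1600 kN/m.

1600 kN/m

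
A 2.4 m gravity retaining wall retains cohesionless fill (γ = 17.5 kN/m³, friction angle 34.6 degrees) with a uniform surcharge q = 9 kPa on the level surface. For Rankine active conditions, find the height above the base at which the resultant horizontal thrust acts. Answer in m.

K_a = 0.2756.
Triangular part P₁ = ½K_aγH² = 13.89 at H/3 = 0.8000 m; rectangular part P₂ = K_a q H = 5.954 at H/2 = 1.200 m.
ȳ = (P₁·0.8000 + P₂·1.200)/(P₁+P₂) = 0.9200 m.

0.920 m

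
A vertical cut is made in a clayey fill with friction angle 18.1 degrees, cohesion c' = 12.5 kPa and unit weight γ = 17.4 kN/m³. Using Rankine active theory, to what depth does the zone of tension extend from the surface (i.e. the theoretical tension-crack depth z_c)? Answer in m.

1.98 m

K_a = tan²(45° − 18.1°/2) = 0.5259; √K_a = 0.7252.
The active pressure is zero where K_a γ z = 2c√K_a, so z_c = 2c/(γ√K_a) = 2×12.5/(17.4×0.7252) = 1.981 m.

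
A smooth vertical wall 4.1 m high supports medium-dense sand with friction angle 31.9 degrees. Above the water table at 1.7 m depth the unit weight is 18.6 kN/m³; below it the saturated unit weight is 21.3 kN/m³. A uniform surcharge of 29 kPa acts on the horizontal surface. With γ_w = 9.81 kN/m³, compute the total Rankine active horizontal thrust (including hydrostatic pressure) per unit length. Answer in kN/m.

107 kN/m

K_a = tan²(45° − φ/2) = 0.3085.
γ' = 21.3 − 9.81 = 11.49 kN/m³. h₂ = H − d_w = 2.4 m.
σ'_h: at surface K_a·q = 8.947; at WT K_a(q+γd_w) = 18.70; at base K_a(q+γd_w+γ'h₂) = 27.21 kPa.
P₁ = ½(8.947+18.70)×1.7 = 23.50; P₂ = ½(18.70+27.21)×2.4 = 55.10; P_w = ½γ_w h₂² = 28.25.
Total = 23.50+55.10+28.25 = 106.9 kN/m.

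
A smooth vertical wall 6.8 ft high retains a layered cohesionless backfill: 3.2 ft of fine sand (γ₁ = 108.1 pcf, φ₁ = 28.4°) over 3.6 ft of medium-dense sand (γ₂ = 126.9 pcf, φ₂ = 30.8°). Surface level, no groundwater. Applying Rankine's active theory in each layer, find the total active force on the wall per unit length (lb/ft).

864 lb/ft

K_a1 = tan²(45°−28.4°/2) = 0.3554; K_a2 = tan²(45°−30.8°/2) = 0.3227.
Layer 1: σ at base = K_a1 γ₁ h₁ = 122.9 psf; P₁ = ½×122.9×3.2 = 196.7.
Layer 2: σ_v at top = γ₁h₁ = 345.9; σ_h top = K_a2×345.9 = 111.6; σ_h base = K_a2×(345.9+126.9×3.6) = 259.1.
P₂ = ½(111.6+259.1)×3.6 = 667.3. Total P_a = 196.7+667.3 = 863.9 lb/ft.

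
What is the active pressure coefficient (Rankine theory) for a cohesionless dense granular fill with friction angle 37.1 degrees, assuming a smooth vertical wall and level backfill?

0.247

K_a = (1 − sin φ)/(1 + sin φ) = (1 − sin 37.1°)/(1 + sin 37.1°) = 0.2475.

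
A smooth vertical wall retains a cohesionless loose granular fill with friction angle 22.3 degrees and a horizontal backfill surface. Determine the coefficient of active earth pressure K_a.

0.450

K_a = (1 − sin φ)/(1 + sin φ) = (1 − sin 22.3°)/(1 + sin 22.3°) = 0.4498.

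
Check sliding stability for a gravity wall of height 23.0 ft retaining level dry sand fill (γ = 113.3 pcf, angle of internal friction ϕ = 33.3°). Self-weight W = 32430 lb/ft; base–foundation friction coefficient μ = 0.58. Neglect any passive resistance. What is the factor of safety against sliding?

2.16

K_a = tan²(45° − 33.3°/2) = 0.2911.
P_a = ½K_aγH² = 0.5×0.2911×113.3×23.0² = 8725 lb/ft, acting at H/3 = 7.667 ft above the base.
FS_sliding = μW / P_a = 0.58×32430 / 8725 = 2.156.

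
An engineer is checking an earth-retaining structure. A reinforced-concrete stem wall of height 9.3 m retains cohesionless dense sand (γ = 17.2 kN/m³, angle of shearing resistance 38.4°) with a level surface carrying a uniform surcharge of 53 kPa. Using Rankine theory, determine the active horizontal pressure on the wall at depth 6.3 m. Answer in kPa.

37.7 kPa

K_a = (1 − sin φ)/(1 + sin φ) = 0.2337.
σ_v = γz + q = 17.2 × 6.3 + 53 = 161.4 kPa.
σ_h = K_a σ_v = 0.2337 × 161.4 = 37.71 kPa.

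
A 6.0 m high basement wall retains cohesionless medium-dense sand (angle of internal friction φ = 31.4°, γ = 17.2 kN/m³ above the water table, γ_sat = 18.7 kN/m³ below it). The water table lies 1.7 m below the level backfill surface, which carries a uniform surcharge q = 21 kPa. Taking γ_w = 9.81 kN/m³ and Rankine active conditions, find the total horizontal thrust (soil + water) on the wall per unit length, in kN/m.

204 kN/m

K_a = tan²(45° − φ/2) = 0.3149.
γ' = 18.7 − 9.81 = 8.890 kN/m³. h₂ = H − d_w = 4.3 m.
σ'_h: at surface K_a·q = 6.613; at WT K_a(q+γd_w) = 15.82; at base K_a(q+γd_w+γ'h₂) = 27.86 kPa.
P₁ = ½(6.613+15.82)×1.7 = 19.07; P₂ = ½(15.82+27.86)×4.3 = 93.91; P_w = ½γ_w h₂² = 90.69.
Total = 19.07+93.91+90.69 = 203.7 kN/m.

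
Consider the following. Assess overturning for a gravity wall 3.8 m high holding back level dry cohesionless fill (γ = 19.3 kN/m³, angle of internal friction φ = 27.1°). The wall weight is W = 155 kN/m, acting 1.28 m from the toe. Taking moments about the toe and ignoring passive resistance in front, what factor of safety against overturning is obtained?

3.01

K_a = tan²(45° − 27.1°/2) = 0.3741.
P_a = ½K_aγH² = 0.5×0.3741×19.3×3.8² = 52.12 kN/m, acting at H/3 = 1.267 m above the base.
Overturning moment M_o = P_a × H/3 = 52.12 × 1.267 = 66.02.
Resisting moment M_r = W × 1.28 = 155 × 1.28 = 198.4.
FS_overturning = M_r/M_o = 198.4/66.02 = 3.005.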